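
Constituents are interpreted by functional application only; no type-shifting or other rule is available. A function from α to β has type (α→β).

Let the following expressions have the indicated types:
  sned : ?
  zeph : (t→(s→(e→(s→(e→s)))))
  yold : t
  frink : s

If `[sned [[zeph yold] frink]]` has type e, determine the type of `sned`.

((e→(s→(e→s)))→e)

[sned [[zeph yold] frink]] is required to be e. [[zeph yold] frink] : (e→(s→(e→s))) cannot yield e as functor, so sned : ((e→(s→(e→s)))→e).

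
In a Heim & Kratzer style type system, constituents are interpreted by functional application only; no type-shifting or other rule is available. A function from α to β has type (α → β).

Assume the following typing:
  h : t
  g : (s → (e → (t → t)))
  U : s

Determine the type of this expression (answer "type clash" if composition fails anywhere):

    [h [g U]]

[g U] — g of type (s → (e → (t → t))) combines with U of type s: type (e → (t → t)).
[h [g U]]: t with (e → (t → t)) — neither is a function whose domain matches the other; composition fails here.

type clash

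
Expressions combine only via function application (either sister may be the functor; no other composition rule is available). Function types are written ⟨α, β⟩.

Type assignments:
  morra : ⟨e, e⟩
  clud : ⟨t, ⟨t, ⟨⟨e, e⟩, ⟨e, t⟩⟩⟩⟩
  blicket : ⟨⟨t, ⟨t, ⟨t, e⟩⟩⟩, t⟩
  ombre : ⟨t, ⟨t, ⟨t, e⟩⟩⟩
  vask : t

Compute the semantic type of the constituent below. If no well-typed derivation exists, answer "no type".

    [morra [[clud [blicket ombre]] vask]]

[blicket ombre]: blicket is ⟨⟨t, ⟨t, ⟨t, e⟩⟩⟩, t⟩, ombre is ⟨t, ⟨t, ⟨t, e⟩⟩⟩; result t.
[clud [blicket ombre]]: clud is ⟨t, ⟨t, ⟨⟨e, e⟩, ⟨e, t⟩⟩⟩⟩, [blicket ombre] is t; result ⟨t, ⟨⟨e, e⟩, ⟨e, t⟩⟩⟩.
[[clud [blicket ombre]] vask]: [clud [blicket ombre]] is ⟨t, ⟨⟨e, e⟩, ⟨e, t⟩⟩⟩, vask is t; result ⟨⟨e, e⟩, ⟨e, t⟩⟩.
[morra [[clud [blicket ombre]] vask]]: [[clud [blicket ombre]] vask] is ⟨⟨e, e⟩, ⟨e, t⟩⟩, morra is ⟨e, e⟩; result ⟨e, t⟩.

⟨e, t⟩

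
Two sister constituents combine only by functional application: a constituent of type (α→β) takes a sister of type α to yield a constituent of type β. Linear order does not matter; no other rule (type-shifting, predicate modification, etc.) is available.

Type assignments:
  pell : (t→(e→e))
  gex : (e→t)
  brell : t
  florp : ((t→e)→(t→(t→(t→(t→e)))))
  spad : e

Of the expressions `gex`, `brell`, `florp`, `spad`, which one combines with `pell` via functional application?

brell

gex : (e→t) — pell needs t; gex needs e; neither fits.
brell — combines: pell : (t→(e→e)) takes brell : t as argument, giving (e→e).
florp : ((t→e)→(t→(t→(t→(t→e))))) — pell needs t; florp needs (t→e); neither fits.
spad : e — pell needs t; spad needs nothing (atomic); neither fits.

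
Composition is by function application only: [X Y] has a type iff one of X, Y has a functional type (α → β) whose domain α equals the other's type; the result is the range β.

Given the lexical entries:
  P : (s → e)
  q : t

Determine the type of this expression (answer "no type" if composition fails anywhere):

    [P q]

no type

At [P q]: neither (s → e) nor t can take the other as argument; the node is ill-typed.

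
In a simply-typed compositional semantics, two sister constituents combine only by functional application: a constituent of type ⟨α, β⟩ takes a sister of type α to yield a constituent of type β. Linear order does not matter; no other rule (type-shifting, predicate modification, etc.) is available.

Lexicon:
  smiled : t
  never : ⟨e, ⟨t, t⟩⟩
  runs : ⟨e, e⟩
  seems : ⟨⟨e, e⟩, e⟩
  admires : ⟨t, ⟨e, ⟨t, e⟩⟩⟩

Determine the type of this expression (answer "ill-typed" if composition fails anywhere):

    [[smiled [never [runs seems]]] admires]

At [runs seems], seems : ⟨⟨e, e⟩, e⟩ takes runs : ⟨e, e⟩, giving e.
At [never [runs seems]], never : ⟨e, ⟨t, t⟩⟩ takes [runs seems] : e, giving ⟨t, t⟩.
At [smiled [never [runs seems]]], [never [runs seems]] : ⟨t, t⟩ takes smiled : t, giving t.
At [[smiled [never [runs seems]]] admires], admires : ⟨t, ⟨e, ⟨t, e⟩⟩⟩ takes [smiled [never [runs seems]]] : t, giving ⟨e, ⟨t, e⟩⟩.

⟨e, ⟨t, e⟩⟩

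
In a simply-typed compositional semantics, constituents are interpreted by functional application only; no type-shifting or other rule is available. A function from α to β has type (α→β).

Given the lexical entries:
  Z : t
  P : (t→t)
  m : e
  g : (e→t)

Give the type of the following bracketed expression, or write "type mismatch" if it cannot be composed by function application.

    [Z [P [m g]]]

At [m g], g : (e→t) takes m : e, giving t.
At [P [m g]], P : (t→t) takes [m g] : t, giving t.
[Z [P [m g]]]: t with t — neither is a function whose domain matches the other; composition fails here.

type mismatch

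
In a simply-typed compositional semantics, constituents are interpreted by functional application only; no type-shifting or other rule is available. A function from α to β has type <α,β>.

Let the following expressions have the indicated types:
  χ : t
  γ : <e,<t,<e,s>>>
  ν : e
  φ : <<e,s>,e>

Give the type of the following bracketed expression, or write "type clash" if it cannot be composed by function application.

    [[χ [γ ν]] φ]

e

[γ ν]: γ is <e,<t,<e,s>>>, ν is e; result <t,<e,s>>.
[χ [γ ν]]: [γ ν] is <t,<e,s>>, χ is t; result <e,s>.
[[χ [γ ν]] φ]: φ is <<e,s>,e>, [χ [γ ν]] is <e,s>; result e.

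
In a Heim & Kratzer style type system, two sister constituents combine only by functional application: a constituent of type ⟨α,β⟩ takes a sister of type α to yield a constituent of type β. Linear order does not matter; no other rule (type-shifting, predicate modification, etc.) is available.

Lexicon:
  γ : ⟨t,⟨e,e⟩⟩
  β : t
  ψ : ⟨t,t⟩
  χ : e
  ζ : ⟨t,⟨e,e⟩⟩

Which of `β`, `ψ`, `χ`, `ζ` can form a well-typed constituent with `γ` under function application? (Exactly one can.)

β

β — combines: γ : ⟨t,⟨e,e⟩⟩ takes β : t as argument, giving ⟨e,e⟩.
ψ : ⟨t,t⟩ — neither side's domain matches the other.
χ : e — neither side's domain matches the other.
ζ : ⟨t,⟨e,e⟩⟩ — neither side's domain matches the other.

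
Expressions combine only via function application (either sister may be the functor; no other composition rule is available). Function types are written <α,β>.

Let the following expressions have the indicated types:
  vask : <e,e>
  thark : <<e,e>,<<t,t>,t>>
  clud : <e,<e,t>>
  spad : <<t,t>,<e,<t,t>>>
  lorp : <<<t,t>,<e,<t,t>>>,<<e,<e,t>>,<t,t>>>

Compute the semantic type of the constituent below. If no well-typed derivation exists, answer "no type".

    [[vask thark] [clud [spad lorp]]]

t

[vask thark] — thark of type <<e,e>,<<t,t>,t>> combines with vask of type <e,e>: type <<t,t>,t>.
[spad lorp] — lorp of type <<<t,t>,<e,<t,t>>>,<<e,<e,t>>,<t,t>>> combines with spad of type <<t,t>,<e,<t,t>>>: type <<e,<e,t>>,<t,t>>.
[clud [spad lorp]] — [spad lorp] of type <<e,<e,t>>,<t,t>> combines with clud of type <e,<e,t>>: type <t,t>.
[[vask thark] [clud [spad lorp]]] — [vask thark] of type <<t,t>,t> combines with [clud [spad lorp]] of type <t,t>: type t.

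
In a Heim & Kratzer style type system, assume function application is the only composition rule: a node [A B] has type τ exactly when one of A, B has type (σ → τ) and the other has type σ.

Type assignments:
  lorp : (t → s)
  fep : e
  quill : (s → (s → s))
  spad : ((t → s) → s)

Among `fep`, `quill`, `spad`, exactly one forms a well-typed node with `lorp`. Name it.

fep : e — no; lorp wants t, and fep wants nothing (atomic).
quill : (s → (s → s)) — no; lorp wants t, and quill wants s.
spad — combines: spad : ((t → s) → s) takes lorp : (t → s) as argument, giving s.

spad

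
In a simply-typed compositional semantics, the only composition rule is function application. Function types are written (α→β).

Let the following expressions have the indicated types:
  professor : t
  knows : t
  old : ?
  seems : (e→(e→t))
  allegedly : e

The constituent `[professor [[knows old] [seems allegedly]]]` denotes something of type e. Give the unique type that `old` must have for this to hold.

(t→((e→t)→(t→e)))

For [professor [[knows old] [seems allegedly]]] to have type e with professor of type t, [[knows old] [seems allegedly]] must be the function: [[knows old] [seems allegedly]] : (t→e).
For [[knows old] [seems allegedly]] to have type (t→e) with [seems allegedly] of type (e→t), [knows old] must be the function: [knows old] : ((e→t)→(t→e)).
For [knows old] to have type ((e→t)→(t→e)) with knows of type t, old must be the function: old : (t→((e→t)→(t→e))).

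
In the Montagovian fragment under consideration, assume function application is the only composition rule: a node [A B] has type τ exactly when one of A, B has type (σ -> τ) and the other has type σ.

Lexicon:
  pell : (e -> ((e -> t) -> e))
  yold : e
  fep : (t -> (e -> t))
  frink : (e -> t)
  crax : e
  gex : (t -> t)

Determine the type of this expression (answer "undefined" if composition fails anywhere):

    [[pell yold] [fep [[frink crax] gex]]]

[pell yold] — pell of type (e -> ((e -> t) -> e)) combines with yold of type e: type ((e -> t) -> e).
[frink crax] — frink of type (e -> t) combines with crax of type e: type t.
[[frink crax] gex] — gex of type (t -> t) combines with [frink crax] of type t: type t.
[fep [[frink crax] gex]] — fep of type (t -> (e -> t)) combines with [[frink crax] gex] of type t: type (e -> t).
[[pell yold] [fep [[frink crax] gex]]] — [pell yold] of type ((e -> t) -> e) combines with [fep [[frink crax] gex]] of type (e -> t): type e.

e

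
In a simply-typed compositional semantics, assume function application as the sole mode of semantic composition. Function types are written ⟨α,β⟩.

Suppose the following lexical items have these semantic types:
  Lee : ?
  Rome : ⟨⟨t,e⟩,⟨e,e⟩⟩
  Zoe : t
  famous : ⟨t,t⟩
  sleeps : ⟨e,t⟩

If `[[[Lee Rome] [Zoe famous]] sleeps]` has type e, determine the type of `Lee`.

⟨⟨⟨t,e⟩,⟨e,e⟩⟩,⟨t,⟨⟨e,t⟩,e⟩⟩⟩

[[[Lee Rome] [Zoe famous]] sleeps] is required to be e. sleeps : ⟨e,t⟩ cannot yield e as functor, so [[Lee Rome] [Zoe famous]] : ⟨⟨e,t⟩,e⟩.
[[Lee Rome] [Zoe famous]] is required to be ⟨⟨e,t⟩,e⟩. [Zoe famous] : t cannot yield ⟨⟨e,t⟩,e⟩ as functor, so [Lee Rome] : ⟨t,⟨⟨e,t⟩,e⟩⟩.
[Lee Rome] is required to be ⟨t,⟨⟨e,t⟩,e⟩⟩. Rome : ⟨⟨t,e⟩,⟨e,e⟩⟩ cannot yield ⟨t,⟨⟨e,t⟩,e⟩⟩ as functor, so Lee : ⟨⟨⟨t,e⟩,⟨e,e⟩⟩,⟨t,⟨⟨e,t⟩,e⟩⟩⟩.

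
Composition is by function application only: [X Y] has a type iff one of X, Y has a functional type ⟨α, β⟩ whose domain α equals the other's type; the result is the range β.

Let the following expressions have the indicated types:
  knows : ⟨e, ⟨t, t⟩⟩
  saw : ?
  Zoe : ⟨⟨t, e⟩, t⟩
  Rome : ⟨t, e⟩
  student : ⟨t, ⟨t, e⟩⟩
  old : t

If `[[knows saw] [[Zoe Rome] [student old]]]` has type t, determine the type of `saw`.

[[knows saw] [[Zoe Rome] [student old]]] is required to be t. [[Zoe Rome] [student old]] : e cannot yield t as functor, so [knows saw] : ⟨e, t⟩.
[knows saw] is required to be ⟨e, t⟩. knows : ⟨e, ⟨t, t⟩⟩ cannot yield ⟨e, t⟩ as functor, so saw : ⟨⟨e, ⟨t, t⟩⟩, ⟨e, t⟩⟩.

⟨⟨e, ⟨t, t⟩⟩, ⟨e, t⟩⟩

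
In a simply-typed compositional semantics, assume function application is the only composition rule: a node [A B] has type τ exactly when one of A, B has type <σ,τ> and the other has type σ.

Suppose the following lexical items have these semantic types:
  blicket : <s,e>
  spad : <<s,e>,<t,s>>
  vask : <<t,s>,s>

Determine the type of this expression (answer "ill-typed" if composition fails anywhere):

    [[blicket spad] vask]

[blicket spad]: spad is <<s,e>,<t,s>>, blicket is <s,e>; result <t,s>.
[[blicket spad] vask]: vask is <<t,s>,s>, [blicket spad] is <t,s>; result s.

s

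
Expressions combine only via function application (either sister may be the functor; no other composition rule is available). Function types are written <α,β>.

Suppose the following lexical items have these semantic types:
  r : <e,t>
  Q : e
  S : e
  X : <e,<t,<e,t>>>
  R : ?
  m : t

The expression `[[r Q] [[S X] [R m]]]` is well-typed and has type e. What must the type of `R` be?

<t,<<t,<e,t>>,<t,e>>>

[[r Q] [[S X] [R m]]] must have type e. The sister [r Q] has type t; that is not a function onto e, so [[S X] [R m]] must be the functor, of type <t,e>.
[[S X] [R m]] must have type <t,e>. The sister [S X] has type <t,<e,t>>; that is not a function onto <t,e>, so [R m] must be the functor, of type <<t,<e,t>>,<t,e>>.
[R m] must have type <<t,<e,t>>,<t,e>>. The sister m has type t; that is not a function onto <<t,<e,t>>,<t,e>>, so R must be the functor, of type <t,<<t,<e,t>>,<t,e>>>.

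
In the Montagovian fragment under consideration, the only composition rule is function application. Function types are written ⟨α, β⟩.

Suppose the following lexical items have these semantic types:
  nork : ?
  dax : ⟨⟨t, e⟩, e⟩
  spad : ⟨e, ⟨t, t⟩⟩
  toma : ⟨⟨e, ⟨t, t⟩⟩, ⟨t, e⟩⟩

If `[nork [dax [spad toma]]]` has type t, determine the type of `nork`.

For [nork [dax [spad toma]]] to have type t with [dax [spad toma]] of type e, nork must be the function: nork : ⟨e, t⟩.

⟨e, t⟩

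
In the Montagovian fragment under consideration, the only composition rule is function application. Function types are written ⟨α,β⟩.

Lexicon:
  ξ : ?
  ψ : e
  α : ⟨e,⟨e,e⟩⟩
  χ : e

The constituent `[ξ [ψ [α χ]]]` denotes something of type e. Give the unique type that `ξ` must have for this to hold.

⟨e,e⟩

At [ξ [ψ [α χ]]] (required: e): [ψ [α χ]] is e, which is not a function with range e; hence ξ is the functor — type ⟨e,e⟩.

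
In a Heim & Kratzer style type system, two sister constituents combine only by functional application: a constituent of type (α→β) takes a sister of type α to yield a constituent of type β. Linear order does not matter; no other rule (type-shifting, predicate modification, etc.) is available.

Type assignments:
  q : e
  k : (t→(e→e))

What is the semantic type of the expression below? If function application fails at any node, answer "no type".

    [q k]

no type

[q k]: e and (t→(e→e)) cannot combine by function application — type clash.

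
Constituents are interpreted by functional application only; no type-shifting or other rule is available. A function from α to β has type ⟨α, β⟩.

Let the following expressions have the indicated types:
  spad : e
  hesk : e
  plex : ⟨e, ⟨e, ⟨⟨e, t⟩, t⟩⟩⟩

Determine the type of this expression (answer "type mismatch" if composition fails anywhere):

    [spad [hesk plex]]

⟨⟨e, t⟩, t⟩

[hesk plex]: plex is ⟨e, ⟨e, ⟨⟨e, t⟩, t⟩⟩⟩, hesk is e; result ⟨e, ⟨⟨e, t⟩, t⟩⟩.
[spad [hesk plex]]: [hesk plex] is ⟨e, ⟨⟨e, t⟩, t⟩⟩, spad is e; result ⟨⟨e, t⟩, t⟩.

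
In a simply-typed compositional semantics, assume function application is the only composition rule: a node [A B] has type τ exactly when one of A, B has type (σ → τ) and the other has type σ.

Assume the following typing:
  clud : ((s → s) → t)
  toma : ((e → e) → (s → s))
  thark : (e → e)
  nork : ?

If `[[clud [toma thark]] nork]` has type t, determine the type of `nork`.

For [[clud [toma thark]] nork] to have type t with [clud [toma thark]] of type t, nork must be the function: nork : (t → t).

(t → t)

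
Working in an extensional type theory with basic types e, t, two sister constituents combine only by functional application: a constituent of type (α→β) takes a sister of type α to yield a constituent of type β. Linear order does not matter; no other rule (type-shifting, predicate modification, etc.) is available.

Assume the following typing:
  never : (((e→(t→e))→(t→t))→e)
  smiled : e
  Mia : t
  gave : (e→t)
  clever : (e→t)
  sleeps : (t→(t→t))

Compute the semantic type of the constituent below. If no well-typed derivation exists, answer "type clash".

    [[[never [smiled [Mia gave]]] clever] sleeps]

type clash

[Mia gave]: t with (e→t) — neither is a function whose domain matches the other; composition fails here.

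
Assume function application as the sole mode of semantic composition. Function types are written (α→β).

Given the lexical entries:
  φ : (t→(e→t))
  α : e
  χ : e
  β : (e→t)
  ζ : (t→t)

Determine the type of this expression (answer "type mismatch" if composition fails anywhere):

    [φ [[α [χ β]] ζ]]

[χ β]: β is (e→t), χ is e; result t.
[α [χ β]]: e and t cannot combine by function application — type clash.

type mismatch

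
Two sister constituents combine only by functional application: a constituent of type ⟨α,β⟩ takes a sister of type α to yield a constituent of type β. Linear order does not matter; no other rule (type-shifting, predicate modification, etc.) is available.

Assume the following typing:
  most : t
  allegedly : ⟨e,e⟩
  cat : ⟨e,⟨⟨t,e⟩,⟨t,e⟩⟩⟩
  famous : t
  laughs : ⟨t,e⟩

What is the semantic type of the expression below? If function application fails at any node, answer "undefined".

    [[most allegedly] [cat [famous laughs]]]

undefined

[most allegedly]: t with ⟨e,e⟩ — neither is a function whose domain matches the other; composition fails here.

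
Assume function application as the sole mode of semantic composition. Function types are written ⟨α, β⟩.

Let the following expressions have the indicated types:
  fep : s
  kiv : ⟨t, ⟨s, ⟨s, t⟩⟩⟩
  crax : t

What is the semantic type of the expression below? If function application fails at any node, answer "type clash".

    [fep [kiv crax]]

⟨s, t⟩

[kiv crax]: ⟨t, ⟨s, ⟨s, t⟩⟩⟩ applied to t yields ⟨s, ⟨s, t⟩⟩.
[fep [kiv crax]]: ⟨s, ⟨s, t⟩⟩ applied to s yields ⟨s, t⟩.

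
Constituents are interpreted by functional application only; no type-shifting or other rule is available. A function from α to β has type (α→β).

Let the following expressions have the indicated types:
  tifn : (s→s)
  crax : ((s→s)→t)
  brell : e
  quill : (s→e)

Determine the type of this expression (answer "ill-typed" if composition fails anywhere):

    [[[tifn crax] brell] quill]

ill-typed

[tifn crax] — crax of type ((s→s)→t) combines with tifn of type (s→s): type t.
At [[tifn crax] brell]: neither t nor e can take the other as argument; the node is ill-typed.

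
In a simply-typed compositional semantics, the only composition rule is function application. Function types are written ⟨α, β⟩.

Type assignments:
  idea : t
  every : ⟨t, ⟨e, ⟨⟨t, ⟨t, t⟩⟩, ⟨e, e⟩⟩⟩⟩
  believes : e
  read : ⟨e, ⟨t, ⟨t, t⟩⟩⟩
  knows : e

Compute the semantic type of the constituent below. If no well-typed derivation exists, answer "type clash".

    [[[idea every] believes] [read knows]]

⟨e, e⟩

[idea every]: every is ⟨t, ⟨e, ⟨⟨t, ⟨t, t⟩⟩, ⟨e, e⟩⟩⟩⟩, idea is t; result ⟨e, ⟨⟨t, ⟨t, t⟩⟩, ⟨e, e⟩⟩⟩.
[[idea every] believes]: [idea every] is ⟨e, ⟨⟨t, ⟨t, t⟩⟩, ⟨e, e⟩⟩⟩, believes is e; result ⟨⟨t, ⟨t, t⟩⟩, ⟨e, e⟩⟩.
[read knows]: read is ⟨e, ⟨t, ⟨t, t⟩⟩⟩, knows is e; result ⟨t, ⟨t, t⟩⟩.
[[[idea every] believes] [read knows]]: [[idea every] believes] is ⟨⟨t, ⟨t, t⟩⟩, ⟨e, e⟩⟩, [read knows] is ⟨t, ⟨t, t⟩⟩; result ⟨e, e⟩.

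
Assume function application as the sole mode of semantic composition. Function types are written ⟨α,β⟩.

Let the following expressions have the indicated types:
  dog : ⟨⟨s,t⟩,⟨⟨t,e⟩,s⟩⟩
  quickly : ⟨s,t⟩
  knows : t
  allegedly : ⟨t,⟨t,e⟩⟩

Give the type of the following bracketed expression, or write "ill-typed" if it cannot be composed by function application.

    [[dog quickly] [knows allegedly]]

At [dog quickly], dog : ⟨⟨s,t⟩,⟨⟨t,e⟩,s⟩⟩ takes quickly : ⟨s,t⟩, giving ⟨⟨t,e⟩,s⟩.
At [knows allegedly], allegedly : ⟨t,⟨t,e⟩⟩ takes knows : t, giving ⟨t,e⟩.
At [[dog quickly] [knows allegedly]], [dog quickly] : ⟨⟨t,e⟩,s⟩ takes [knows allegedly] : ⟨t,e⟩, giving s.

s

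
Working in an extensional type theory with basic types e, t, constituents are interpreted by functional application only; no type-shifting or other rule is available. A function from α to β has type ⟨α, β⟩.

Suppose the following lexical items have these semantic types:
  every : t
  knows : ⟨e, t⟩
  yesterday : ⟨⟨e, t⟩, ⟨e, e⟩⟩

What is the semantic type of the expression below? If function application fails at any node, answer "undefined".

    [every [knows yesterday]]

[knows yesterday] — yesterday of type ⟨⟨e, t⟩, ⟨e, e⟩⟩ combines with knows of type ⟨e, t⟩: type ⟨e, e⟩.
[every [knows yesterday]]: t with ⟨e, e⟩ — neither is a function whose domain matches the other; composition fails here.

undefined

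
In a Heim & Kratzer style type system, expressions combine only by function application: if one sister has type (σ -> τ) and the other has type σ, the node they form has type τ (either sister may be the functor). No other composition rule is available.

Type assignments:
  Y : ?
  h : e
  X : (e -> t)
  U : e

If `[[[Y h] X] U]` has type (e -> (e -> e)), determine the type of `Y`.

(e -> ((e -> t) -> (e -> (e -> (e -> e)))))

For [[[Y h] X] U] to have type (e -> (e -> e)) with U of type e, [[Y h] X] must be the function: [[Y h] X] : (e -> (e -> (e -> e))).
For [[Y h] X] to have type (e -> (e -> (e -> e))) with X of type (e -> t), [Y h] must be the function: [Y h] : ((e -> t) -> (e -> (e -> (e -> e)))).
For [Y h] to have type ((e -> t) -> (e -> (e -> (e -> e)))) with h of type e, Y must be the function: Y : (e -> ((e -> t) -> (e -> (e -> (e -> e))))).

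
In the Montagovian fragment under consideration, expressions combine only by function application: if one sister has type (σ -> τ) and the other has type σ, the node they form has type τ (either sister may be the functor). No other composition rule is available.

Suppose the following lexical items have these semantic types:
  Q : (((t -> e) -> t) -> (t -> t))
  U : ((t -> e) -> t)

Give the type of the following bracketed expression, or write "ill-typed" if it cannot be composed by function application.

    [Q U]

[Q U]: (((t -> e) -> t) -> (t -> t)) applied to ((t -> e) -> t) yields (t -> t).

(t -> t)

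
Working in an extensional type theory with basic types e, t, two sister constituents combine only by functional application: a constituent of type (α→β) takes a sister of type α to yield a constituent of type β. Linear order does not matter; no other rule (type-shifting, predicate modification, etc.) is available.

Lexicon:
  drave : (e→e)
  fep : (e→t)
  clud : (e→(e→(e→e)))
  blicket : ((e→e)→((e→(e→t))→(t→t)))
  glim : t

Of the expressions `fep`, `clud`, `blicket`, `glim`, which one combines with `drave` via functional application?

fep : (e→t) — does not combine with drave.
clud : (e→(e→(e→e))) — does not combine with drave.
blicket — combines: blicket : ((e→e)→((e→(e→t))→(t→t))) takes drave : (e→e) as argument, giving ((e→(e→t))→(t→t)).
glim : t — does not combine with drave.

blicket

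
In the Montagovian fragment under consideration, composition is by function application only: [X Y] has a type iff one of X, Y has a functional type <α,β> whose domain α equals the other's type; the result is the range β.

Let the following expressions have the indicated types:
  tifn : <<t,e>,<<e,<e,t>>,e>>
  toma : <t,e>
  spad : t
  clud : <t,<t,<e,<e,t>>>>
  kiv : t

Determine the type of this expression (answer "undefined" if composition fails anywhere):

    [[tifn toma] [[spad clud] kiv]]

[tifn toma]: tifn is <<t,e>,<<e,<e,t>>,e>>, toma is <t,e>; result <<e,<e,t>>,e>.
[spad clud]: clud is <t,<t,<e,<e,t>>>>, spad is t; result <t,<e,<e,t>>>.
[[spad clud] kiv]: [spad clud] is <t,<e,<e,t>>>, kiv is t; result <e,<e,t>>.
[[tifn toma] [[spad clud] kiv]]: [tifn toma] is <<e,<e,t>>,e>, [[spad clud] kiv] is <e,<e,t>>; result e.

e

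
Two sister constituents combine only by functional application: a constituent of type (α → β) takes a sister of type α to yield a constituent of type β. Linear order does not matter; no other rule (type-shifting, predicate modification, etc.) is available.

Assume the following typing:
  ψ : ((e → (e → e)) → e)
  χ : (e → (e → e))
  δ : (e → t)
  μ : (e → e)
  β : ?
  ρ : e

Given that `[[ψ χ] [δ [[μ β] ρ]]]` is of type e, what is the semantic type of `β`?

At [[ψ χ] [δ [[μ β] ρ]]] (required: e): [ψ χ] is e, which is not a function with range e; hence [δ [[μ β] ρ]] is the functor — type (e → e).
At [δ [[μ β] ρ]] (required: (e → e)): δ is (e → t), which is not a function with range (e → e); hence [[μ β] ρ] is the functor — type ((e → t) → (e → e)).
At [[μ β] ρ] (required: ((e → t) → (e → e))): ρ is e, which is not a function with range ((e → t) → (e → e)); hence [μ β] is the functor — type (e → ((e → t) → (e → e))).
At [μ β] (required: (e → ((e → t) → (e → e)))): μ is (e → e), which is not a function with range (e → ((e → t) → (e → e))); hence β is the functor — type ((e → e) → (e → ((e → t) → (e → e)))).

((e → e) → (e → ((e → t) → (e → e))))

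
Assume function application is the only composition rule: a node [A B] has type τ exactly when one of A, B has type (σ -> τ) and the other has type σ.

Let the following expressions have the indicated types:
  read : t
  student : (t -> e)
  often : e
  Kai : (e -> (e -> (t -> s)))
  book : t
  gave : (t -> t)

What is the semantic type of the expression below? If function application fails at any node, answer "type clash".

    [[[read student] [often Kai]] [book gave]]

s

[read student]: functor student : (t -> e), argument read : t; result e.
[often Kai]: functor Kai : (e -> (e -> (t -> s))), argument often : e; result (e -> (t -> s)).
[[read student] [often Kai]]: functor [often Kai] : (e -> (t -> s)), argument [read student] : e; result (t -> s).
[book gave]: functor gave : (t -> t), argument book : t; result t.
[[[read student] [often Kai]] [book gave]]: functor [[read student] [often Kai]] : (t -> s), argument [book gave] : t; result s.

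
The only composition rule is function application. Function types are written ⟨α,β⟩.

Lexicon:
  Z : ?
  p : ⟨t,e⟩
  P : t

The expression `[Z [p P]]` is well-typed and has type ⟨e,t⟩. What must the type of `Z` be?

At [Z [p P]] (required: ⟨e,t⟩): [p P] is e, which is not a function with range ⟨e,t⟩; hence Z is the functor — type ⟨e,⟨e,t⟩⟩.

⟨e,⟨e,t⟩⟩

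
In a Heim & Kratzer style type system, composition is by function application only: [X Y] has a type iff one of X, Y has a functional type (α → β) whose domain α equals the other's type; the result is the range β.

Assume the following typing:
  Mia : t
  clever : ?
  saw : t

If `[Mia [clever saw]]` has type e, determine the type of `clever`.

(t → (t → e))

[Mia [clever saw]] is required to be e. Mia : t cannot yield e as functor, so [clever saw] : (t → e).
[clever saw] is required to be (t → e). saw : t cannot yield (t → e) as functor, so clever : (t → (t → e)).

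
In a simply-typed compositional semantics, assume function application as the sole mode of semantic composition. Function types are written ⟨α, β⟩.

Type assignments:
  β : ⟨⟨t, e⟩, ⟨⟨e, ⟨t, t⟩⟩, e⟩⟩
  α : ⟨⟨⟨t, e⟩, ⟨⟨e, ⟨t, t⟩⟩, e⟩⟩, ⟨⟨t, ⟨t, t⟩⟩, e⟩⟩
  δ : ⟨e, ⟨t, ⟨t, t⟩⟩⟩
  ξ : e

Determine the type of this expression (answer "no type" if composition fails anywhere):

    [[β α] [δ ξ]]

e

At [β α], α : ⟨⟨⟨t, e⟩, ⟨⟨e, ⟨t, t⟩⟩, e⟩⟩, ⟨⟨t, ⟨t, t⟩⟩, e⟩⟩ takes β : ⟨⟨t, e⟩, ⟨⟨e, ⟨t, t⟩⟩, e⟩⟩, giving ⟨⟨t, ⟨t, t⟩⟩, e⟩.
At [δ ξ], δ : ⟨e, ⟨t, ⟨t, t⟩⟩⟩ takes ξ : e, giving ⟨t, ⟨t, t⟩⟩.
At [[β α] [δ ξ]], [β α] : ⟨⟨t, ⟨t, t⟩⟩, e⟩ takes [δ ξ] : ⟨t, ⟨t, t⟩⟩, giving e.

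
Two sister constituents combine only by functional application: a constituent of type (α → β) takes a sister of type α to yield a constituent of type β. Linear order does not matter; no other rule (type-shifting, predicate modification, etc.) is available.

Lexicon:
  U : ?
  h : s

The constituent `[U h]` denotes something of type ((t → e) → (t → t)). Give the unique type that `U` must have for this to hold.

[U h] is required to be ((t → e) → (t → t)). h : s cannot yield ((t → e) → (t → t)) as functor, so U : (s → ((t → e) → (t → t))).

(s → ((t → e) → (t → t)))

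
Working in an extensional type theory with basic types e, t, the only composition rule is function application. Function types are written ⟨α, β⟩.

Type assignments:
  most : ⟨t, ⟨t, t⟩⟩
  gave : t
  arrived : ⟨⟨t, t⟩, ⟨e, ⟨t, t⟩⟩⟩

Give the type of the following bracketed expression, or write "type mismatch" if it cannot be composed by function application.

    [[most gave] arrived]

[most gave]: functor most : ⟨t, ⟨t, t⟩⟩, argument gave : t; result ⟨t, t⟩.
[[most gave] arrived]: functor arrived : ⟨⟨t, t⟩, ⟨e, ⟨t, t⟩⟩⟩, argument [most gave] : ⟨t, t⟩; result ⟨e, ⟨t, t⟩⟩.

⟨e, ⟨t, t⟩⟩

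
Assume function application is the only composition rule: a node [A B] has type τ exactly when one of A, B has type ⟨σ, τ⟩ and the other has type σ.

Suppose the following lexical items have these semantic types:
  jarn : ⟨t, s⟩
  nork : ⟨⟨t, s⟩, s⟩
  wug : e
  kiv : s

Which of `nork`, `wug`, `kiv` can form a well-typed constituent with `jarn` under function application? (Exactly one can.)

nork — combines: nork : ⟨⟨t, s⟩, s⟩ takes jarn : ⟨t, s⟩ as argument, giving s.
wug : e — does not combine with jarn.
kiv : s — does not combine with jarn.

nork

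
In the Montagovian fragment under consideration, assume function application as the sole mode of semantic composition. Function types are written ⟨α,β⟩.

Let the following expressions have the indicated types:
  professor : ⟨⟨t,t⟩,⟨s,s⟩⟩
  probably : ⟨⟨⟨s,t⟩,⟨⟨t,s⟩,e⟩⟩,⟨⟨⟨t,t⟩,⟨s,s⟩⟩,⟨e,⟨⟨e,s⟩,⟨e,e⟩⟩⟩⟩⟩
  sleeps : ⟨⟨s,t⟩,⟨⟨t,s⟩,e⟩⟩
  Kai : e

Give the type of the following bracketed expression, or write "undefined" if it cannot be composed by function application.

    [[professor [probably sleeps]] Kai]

⟨⟨e,s⟩,⟨e,e⟩⟩

At [probably sleeps], probably : ⟨⟨⟨s,t⟩,⟨⟨t,s⟩,e⟩⟩,⟨⟨⟨t,t⟩,⟨s,s⟩⟩,⟨e,⟨⟨e,s⟩,⟨e,e⟩⟩⟩⟩⟩ takes sleeps : ⟨⟨s,t⟩,⟨⟨t,s⟩,e⟩⟩, giving ⟨⟨⟨t,t⟩,⟨s,s⟩⟩,⟨e,⟨⟨e,s⟩,⟨e,e⟩⟩⟩⟩.
At [professor [probably sleeps]], [probably sleeps] : ⟨⟨⟨t,t⟩,⟨s,s⟩⟩,⟨e,⟨⟨e,s⟩,⟨e,e⟩⟩⟩⟩ takes professor : ⟨⟨t,t⟩,⟨s,s⟩⟩, giving ⟨e,⟨⟨e,s⟩,⟨e,e⟩⟩⟩.
At [[professor [probably sleeps]] Kai], [professor [probably sleeps]] : ⟨e,⟨⟨e,s⟩,⟨e,e⟩⟩⟩ takes Kai : e, giving ⟨⟨e,s⟩,⟨e,e⟩⟩.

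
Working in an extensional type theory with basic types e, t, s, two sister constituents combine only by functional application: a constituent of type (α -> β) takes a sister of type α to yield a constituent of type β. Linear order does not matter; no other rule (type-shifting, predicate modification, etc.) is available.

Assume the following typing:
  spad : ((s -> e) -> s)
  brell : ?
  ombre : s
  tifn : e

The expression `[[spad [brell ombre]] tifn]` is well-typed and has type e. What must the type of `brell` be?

(s -> (((s -> e) -> s) -> (e -> e)))

At [[spad [brell ombre]] tifn] (required: e): tifn is e, which is not a function with range e; hence [spad [brell ombre]] is the functor — type (e -> e).
At [spad [brell ombre]] (required: (e -> e)): spad is ((s -> e) -> s), which is not a function with range (e -> e); hence [brell ombre] is the functor — type (((s -> e) -> s) -> (e -> e)).
At [brell ombre] (required: (((s -> e) -> s) -> (e -> e))): ombre is s, which is not a function with range (((s -> e) -> s) -> (e -> e)); hence brell is the functor — type (s -> (((s -> e) -> s) -> (e -> e))).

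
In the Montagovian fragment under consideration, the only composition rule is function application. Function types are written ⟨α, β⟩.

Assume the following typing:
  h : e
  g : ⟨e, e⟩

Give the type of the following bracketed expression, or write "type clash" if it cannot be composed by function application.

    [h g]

At [h g], g : ⟨e, e⟩ takes h : e, giving e.

e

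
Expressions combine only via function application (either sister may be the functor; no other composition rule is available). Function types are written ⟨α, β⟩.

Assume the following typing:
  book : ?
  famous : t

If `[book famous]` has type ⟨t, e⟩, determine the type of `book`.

⟨t, ⟨t, e⟩⟩

For [book famous] to have type ⟨t, e⟩ with famous of type t, book must be the function: book : ⟨t, ⟨t, e⟩⟩.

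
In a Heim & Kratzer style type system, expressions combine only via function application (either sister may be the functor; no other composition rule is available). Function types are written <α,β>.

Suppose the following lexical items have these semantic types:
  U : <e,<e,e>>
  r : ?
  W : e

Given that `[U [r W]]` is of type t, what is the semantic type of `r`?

<e,<<e,<e,e>>,t>>

[U [r W]] is required to be t. U : <e,<e,e>> cannot yield t as functor, so [r W] : <<e,<e,e>>,t>.
[r W] is required to be <<e,<e,e>>,t>. W : e cannot yield <<e,<e,e>>,t> as functor, so r : <e,<<e,<e,e>>,t>>.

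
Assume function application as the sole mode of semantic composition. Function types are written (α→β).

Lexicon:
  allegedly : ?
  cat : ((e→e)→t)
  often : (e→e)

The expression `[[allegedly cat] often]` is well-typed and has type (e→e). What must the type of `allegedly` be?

For [[allegedly cat] often] to have type (e→e) with often of type (e→e), [allegedly cat] must be the function: [allegedly cat] : ((e→e)→(e→e)).
For [allegedly cat] to have type ((e→e)→(e→e)) with cat of type ((e→e)→t), allegedly must be the function: allegedly : (((e→e)→t)→((e→e)→(e→e))).

(((e→e)→t)→((e→e)→(e→e)))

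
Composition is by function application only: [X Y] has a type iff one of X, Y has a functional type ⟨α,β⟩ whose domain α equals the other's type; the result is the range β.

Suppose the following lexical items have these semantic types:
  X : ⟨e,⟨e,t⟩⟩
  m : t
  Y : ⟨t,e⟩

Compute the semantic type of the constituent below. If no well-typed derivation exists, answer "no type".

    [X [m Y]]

⟨e,t⟩

[m Y] — Y of type ⟨t,e⟩ combines with m of type t: type e.
[X [m Y]] — X of type ⟨e,⟨e,t⟩⟩ combines with [m Y] of type e: type ⟨e,t⟩.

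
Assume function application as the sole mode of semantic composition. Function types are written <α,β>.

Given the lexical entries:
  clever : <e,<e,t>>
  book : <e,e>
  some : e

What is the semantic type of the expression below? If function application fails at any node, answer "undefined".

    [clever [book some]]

<e,t>

At [book some], book : <e,e> takes some : e, giving e.
At [clever [book some]], clever : <e,<e,t>> takes [book some] : e, giving <e,t>.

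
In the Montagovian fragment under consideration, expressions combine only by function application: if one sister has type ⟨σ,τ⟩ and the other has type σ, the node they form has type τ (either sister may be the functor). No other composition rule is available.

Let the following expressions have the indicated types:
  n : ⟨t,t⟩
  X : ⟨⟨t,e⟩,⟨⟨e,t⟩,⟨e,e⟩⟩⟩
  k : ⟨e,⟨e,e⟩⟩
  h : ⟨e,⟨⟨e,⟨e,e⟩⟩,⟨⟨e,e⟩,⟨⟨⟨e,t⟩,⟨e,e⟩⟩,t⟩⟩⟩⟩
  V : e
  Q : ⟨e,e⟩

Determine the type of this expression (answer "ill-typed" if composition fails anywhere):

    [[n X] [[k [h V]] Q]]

ill-typed

[n X]: ⟨t,t⟩ and ⟨⟨t,e⟩,⟨⟨e,t⟩,⟨e,e⟩⟩⟩ cannot combine by function application — type clash.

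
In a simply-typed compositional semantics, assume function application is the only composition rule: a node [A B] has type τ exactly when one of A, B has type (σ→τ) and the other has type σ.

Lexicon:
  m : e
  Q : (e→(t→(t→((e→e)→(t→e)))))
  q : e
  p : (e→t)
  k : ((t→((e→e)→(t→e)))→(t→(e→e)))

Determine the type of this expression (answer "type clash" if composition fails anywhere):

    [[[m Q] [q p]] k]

At [m Q], Q : (e→(t→(t→((e→e)→(t→e))))) takes m : e, giving (t→(t→((e→e)→(t→e)))).
At [q p], p : (e→t) takes q : e, giving t.
At [[m Q] [q p]], [m Q] : (t→(t→((e→e)→(t→e)))) takes [q p] : t, giving (t→((e→e)→(t→e))).
At [[[m Q] [q p]] k], k : ((t→((e→e)→(t→e)))→(t→(e→e))) takes [[m Q] [q p]] : (t→((e→e)→(t→e))), giving (t→(e→e)).

(t→(e→e))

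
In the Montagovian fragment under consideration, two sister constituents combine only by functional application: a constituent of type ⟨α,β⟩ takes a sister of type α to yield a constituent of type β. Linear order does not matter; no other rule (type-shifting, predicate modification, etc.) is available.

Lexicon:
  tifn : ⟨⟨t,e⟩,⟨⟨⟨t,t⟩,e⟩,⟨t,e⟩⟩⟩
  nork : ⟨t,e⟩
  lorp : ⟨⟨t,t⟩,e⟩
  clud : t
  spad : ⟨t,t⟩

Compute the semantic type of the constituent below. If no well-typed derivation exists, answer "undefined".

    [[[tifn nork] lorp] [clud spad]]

At [tifn nork], tifn : ⟨⟨t,e⟩,⟨⟨⟨t,t⟩,e⟩,⟨t,e⟩⟩⟩ takes nork : ⟨t,e⟩, giving ⟨⟨⟨t,t⟩,e⟩,⟨t,e⟩⟩.
At [[tifn nork] lorp], [tifn nork] : ⟨⟨⟨t,t⟩,e⟩,⟨t,e⟩⟩ takes lorp : ⟨⟨t,t⟩,e⟩, giving ⟨t,e⟩.
At [clud spad], spad : ⟨t,t⟩ takes clud : t, giving t.
At [[[tifn nork] lorp] [clud spad]], [[tifn nork] lorp] : ⟨t,e⟩ takes [clud spad] : t, giving e.

e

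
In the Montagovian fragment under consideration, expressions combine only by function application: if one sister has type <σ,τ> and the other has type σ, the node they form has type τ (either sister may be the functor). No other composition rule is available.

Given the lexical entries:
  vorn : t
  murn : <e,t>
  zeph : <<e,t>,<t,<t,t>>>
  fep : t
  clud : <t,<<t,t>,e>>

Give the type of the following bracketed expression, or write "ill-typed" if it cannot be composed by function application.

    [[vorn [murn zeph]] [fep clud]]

[murn zeph]: zeph is <<e,t>,<t,<t,t>>>, murn is <e,t>; result <t,<t,t>>.
[vorn [murn zeph]]: [murn zeph] is <t,<t,t>>, vorn is t; result <t,t>.
[fep clud]: clud is <t,<<t,t>,e>>, fep is t; result <<t,t>,e>.
[[vorn [murn zeph]] [fep clud]]: [fep clud] is <<t,t>,e>, [vorn [murn zeph]] is <t,t>; result e.

e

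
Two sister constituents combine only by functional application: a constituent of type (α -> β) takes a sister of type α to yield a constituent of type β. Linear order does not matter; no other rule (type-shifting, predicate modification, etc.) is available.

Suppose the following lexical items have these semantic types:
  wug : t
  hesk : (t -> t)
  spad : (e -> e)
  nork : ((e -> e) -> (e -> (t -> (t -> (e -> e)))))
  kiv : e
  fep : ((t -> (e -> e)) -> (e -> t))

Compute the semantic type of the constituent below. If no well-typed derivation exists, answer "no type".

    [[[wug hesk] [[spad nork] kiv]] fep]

(e -> t)

[wug hesk]: hesk is (t -> t), wug is t; result t.
[spad nork]: nork is ((e -> e) -> (e -> (t -> (t -> (e -> e))))), spad is (e -> e); result (e -> (t -> (t -> (e -> e)))).
[[spad nork] kiv]: [spad nork] is (e -> (t -> (t -> (e -> e)))), kiv is e; result (t -> (t -> (e -> e))).
[[wug hesk] [[spad nork] kiv]]: [[spad nork] kiv] is (t -> (t -> (e -> e))), [wug hesk] is t; result (t -> (e -> e)).
[[[wug hesk] [[spad nork] kiv]] fep]: fep is ((t -> (e -> e)) -> (e -> t)), [[wug hesk] [[spad nork] kiv]] is (t -> (e -> e)); result (e -> t).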